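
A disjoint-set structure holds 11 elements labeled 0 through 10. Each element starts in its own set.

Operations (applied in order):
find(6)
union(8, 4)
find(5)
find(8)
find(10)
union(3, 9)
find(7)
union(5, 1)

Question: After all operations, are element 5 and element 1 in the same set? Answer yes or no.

Step 1: find(6) -> no change; set of 6 is {6}
Step 2: union(8, 4) -> merged; set of 8 now {4, 8}
Step 3: find(5) -> no change; set of 5 is {5}
Step 4: find(8) -> no change; set of 8 is {4, 8}
Step 5: find(10) -> no change; set of 10 is {10}
Step 6: union(3, 9) -> merged; set of 3 now {3, 9}
Step 7: find(7) -> no change; set of 7 is {7}
Step 8: union(5, 1) -> merged; set of 5 now {1, 5}
Set of 5: {1, 5}; 1 is a member.

Answer: yes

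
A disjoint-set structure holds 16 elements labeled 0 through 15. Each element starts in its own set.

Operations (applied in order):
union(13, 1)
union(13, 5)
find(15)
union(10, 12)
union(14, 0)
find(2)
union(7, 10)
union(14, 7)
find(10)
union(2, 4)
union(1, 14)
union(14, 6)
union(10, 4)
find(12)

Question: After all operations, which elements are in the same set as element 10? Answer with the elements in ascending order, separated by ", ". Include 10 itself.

Answer: 0, 1, 2, 4, 5, 6, 7, 10, 12, 13, 14

Derivation:
Step 1: union(13, 1) -> merged; set of 13 now {1, 13}
Step 2: union(13, 5) -> merged; set of 13 now {1, 5, 13}
Step 3: find(15) -> no change; set of 15 is {15}
Step 4: union(10, 12) -> merged; set of 10 now {10, 12}
Step 5: union(14, 0) -> merged; set of 14 now {0, 14}
Step 6: find(2) -> no change; set of 2 is {2}
Step 7: union(7, 10) -> merged; set of 7 now {7, 10, 12}
Step 8: union(14, 7) -> merged; set of 14 now {0, 7, 10, 12, 14}
Step 9: find(10) -> no change; set of 10 is {0, 7, 10, 12, 14}
Step 10: union(2, 4) -> merged; set of 2 now {2, 4}
Step 11: union(1, 14) -> merged; set of 1 now {0, 1, 5, 7, 10, 12, 13, 14}
Step 12: union(14, 6) -> merged; set of 14 now {0, 1, 5, 6, 7, 10, 12, 13, 14}
Step 13: union(10, 4) -> merged; set of 10 now {0, 1, 2, 4, 5, 6, 7, 10, 12, 13, 14}
Step 14: find(12) -> no change; set of 12 is {0, 1, 2, 4, 5, 6, 7, 10, 12, 13, 14}
Component of 10: {0, 1, 2, 4, 5, 6, 7, 10, 12, 13, 14}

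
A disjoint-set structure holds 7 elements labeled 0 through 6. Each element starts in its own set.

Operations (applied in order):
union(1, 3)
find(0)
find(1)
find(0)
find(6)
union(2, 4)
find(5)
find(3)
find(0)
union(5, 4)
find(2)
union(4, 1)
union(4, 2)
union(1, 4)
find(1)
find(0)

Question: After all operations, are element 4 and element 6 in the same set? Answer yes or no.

Step 1: union(1, 3) -> merged; set of 1 now {1, 3}
Step 2: find(0) -> no change; set of 0 is {0}
Step 3: find(1) -> no change; set of 1 is {1, 3}
Step 4: find(0) -> no change; set of 0 is {0}
Step 5: find(6) -> no change; set of 6 is {6}
Step 6: union(2, 4) -> merged; set of 2 now {2, 4}
Step 7: find(5) -> no change; set of 5 is {5}
Step 8: find(3) -> no change; set of 3 is {1, 3}
Step 9: find(0) -> no change; set of 0 is {0}
Step 10: union(5, 4) -> merged; set of 5 now {2, 4, 5}
Step 11: find(2) -> no change; set of 2 is {2, 4, 5}
Step 12: union(4, 1) -> merged; set of 4 now {1, 2, 3, 4, 5}
Step 13: union(4, 2) -> already same set; set of 4 now {1, 2, 3, 4, 5}
Step 14: union(1, 4) -> already same set; set of 1 now {1, 2, 3, 4, 5}
Step 15: find(1) -> no change; set of 1 is {1, 2, 3, 4, 5}
Step 16: find(0) -> no change; set of 0 is {0}
Set of 4: {1, 2, 3, 4, 5}; 6 is not a member.

Answer: no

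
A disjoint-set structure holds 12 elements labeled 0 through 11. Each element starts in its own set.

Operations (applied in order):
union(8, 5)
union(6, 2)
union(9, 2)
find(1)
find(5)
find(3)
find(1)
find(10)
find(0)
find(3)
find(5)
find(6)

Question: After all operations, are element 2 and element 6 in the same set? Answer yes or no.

Answer: yes

Derivation:
Step 1: union(8, 5) -> merged; set of 8 now {5, 8}
Step 2: union(6, 2) -> merged; set of 6 now {2, 6}
Step 3: union(9, 2) -> merged; set of 9 now {2, 6, 9}
Step 4: find(1) -> no change; set of 1 is {1}
Step 5: find(5) -> no change; set of 5 is {5, 8}
Step 6: find(3) -> no change; set of 3 is {3}
Step 7: find(1) -> no change; set of 1 is {1}
Step 8: find(10) -> no change; set of 10 is {10}
Step 9: find(0) -> no change; set of 0 is {0}
Step 10: find(3) -> no change; set of 3 is {3}
Step 11: find(5) -> no change; set of 5 is {5, 8}
Step 12: find(6) -> no change; set of 6 is {2, 6, 9}
Set of 2: {2, 6, 9}; 6 is a member.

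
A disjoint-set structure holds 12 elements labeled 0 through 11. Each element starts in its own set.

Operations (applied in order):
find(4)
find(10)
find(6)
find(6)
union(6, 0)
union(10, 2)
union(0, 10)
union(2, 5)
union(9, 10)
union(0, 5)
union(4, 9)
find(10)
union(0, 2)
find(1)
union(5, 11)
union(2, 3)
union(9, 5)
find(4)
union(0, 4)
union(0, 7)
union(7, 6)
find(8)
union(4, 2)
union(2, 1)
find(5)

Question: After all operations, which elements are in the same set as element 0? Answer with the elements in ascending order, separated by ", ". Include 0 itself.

Step 1: find(4) -> no change; set of 4 is {4}
Step 2: find(10) -> no change; set of 10 is {10}
Step 3: find(6) -> no change; set of 6 is {6}
Step 4: find(6) -> no change; set of 6 is {6}
Step 5: union(6, 0) -> merged; set of 6 now {0, 6}
Step 6: union(10, 2) -> merged; set of 10 now {2, 10}
Step 7: union(0, 10) -> merged; set of 0 now {0, 2, 6, 10}
Step 8: union(2, 5) -> merged; set of 2 now {0, 2, 5, 6, 10}
Step 9: union(9, 10) -> merged; set of 9 now {0, 2, 5, 6, 9, 10}
Step 10: union(0, 5) -> already same set; set of 0 now {0, 2, 5, 6, 9, 10}
Step 11: union(4, 9) -> merged; set of 4 now {0, 2, 4, 5, 6, 9, 10}
Step 12: find(10) -> no change; set of 10 is {0, 2, 4, 5, 6, 9, 10}
Step 13: union(0, 2) -> already same set; set of 0 now {0, 2, 4, 5, 6, 9, 10}
Step 14: find(1) -> no change; set of 1 is {1}
Step 15: union(5, 11) -> merged; set of 5 now {0, 2, 4, 5, 6, 9, 10, 11}
Step 16: union(2, 3) -> merged; set of 2 now {0, 2, 3, 4, 5, 6, 9, 10, 11}
Step 17: union(9, 5) -> already same set; set of 9 now {0, 2, 3, 4, 5, 6, 9, 10, 11}
Step 18: find(4) -> no change; set of 4 is {0, 2, 3, 4, 5, 6, 9, 10, 11}
Step 19: union(0, 4) -> already same set; set of 0 now {0, 2, 3, 4, 5, 6, 9, 10, 11}
Step 20: union(0, 7) -> merged; set of 0 now {0, 2, 3, 4, 5, 6, 7, 9, 10, 11}
Step 21: union(7, 6) -> already same set; set of 7 now {0, 2, 3, 4, 5, 6, 7, 9, 10, 11}
Step 22: find(8) -> no change; set of 8 is {8}
Step 23: union(4, 2) -> already same set; set of 4 now {0, 2, 3, 4, 5, 6, 7, 9, 10, 11}
Step 24: union(2, 1) -> merged; set of 2 now {0, 1, 2, 3, 4, 5, 6, 7, 9, 10, 11}
Step 25: find(5) -> no change; set of 5 is {0, 1, 2, 3, 4, 5, 6, 7, 9, 10, 11}
Component of 0: {0, 1, 2, 3, 4, 5, 6, 7, 9, 10, 11}

Answer: 0, 1, 2, 3, 4, 5, 6, 7, 9, 10, 11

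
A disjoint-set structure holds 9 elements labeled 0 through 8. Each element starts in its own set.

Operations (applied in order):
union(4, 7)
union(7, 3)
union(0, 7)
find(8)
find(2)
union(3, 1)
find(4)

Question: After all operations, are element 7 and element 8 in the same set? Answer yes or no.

Step 1: union(4, 7) -> merged; set of 4 now {4, 7}
Step 2: union(7, 3) -> merged; set of 7 now {3, 4, 7}
Step 3: union(0, 7) -> merged; set of 0 now {0, 3, 4, 7}
Step 4: find(8) -> no change; set of 8 is {8}
Step 5: find(2) -> no change; set of 2 is {2}
Step 6: union(3, 1) -> merged; set of 3 now {0, 1, 3, 4, 7}
Step 7: find(4) -> no change; set of 4 is {0, 1, 3, 4, 7}
Set of 7: {0, 1, 3, 4, 7}; 8 is not a member.

Answer: no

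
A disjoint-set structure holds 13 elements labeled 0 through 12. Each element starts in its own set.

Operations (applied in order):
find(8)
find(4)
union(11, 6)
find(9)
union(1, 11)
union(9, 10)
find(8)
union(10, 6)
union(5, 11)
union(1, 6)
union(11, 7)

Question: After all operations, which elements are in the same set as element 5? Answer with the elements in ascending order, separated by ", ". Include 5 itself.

Step 1: find(8) -> no change; set of 8 is {8}
Step 2: find(4) -> no change; set of 4 is {4}
Step 3: union(11, 6) -> merged; set of 11 now {6, 11}
Step 4: find(9) -> no change; set of 9 is {9}
Step 5: union(1, 11) -> merged; set of 1 now {1, 6, 11}
Step 6: union(9, 10) -> merged; set of 9 now {9, 10}
Step 7: find(8) -> no change; set of 8 is {8}
Step 8: union(10, 6) -> merged; set of 10 now {1, 6, 9, 10, 11}
Step 9: union(5, 11) -> merged; set of 5 now {1, 5, 6, 9, 10, 11}
Step 10: union(1, 6) -> already same set; set of 1 now {1, 5, 6, 9, 10, 11}
Step 11: union(11, 7) -> merged; set of 11 now {1, 5, 6, 7, 9, 10, 11}
Component of 5: {1, 5, 6, 7, 9, 10, 11}

Answer: 1, 5, 6, 7, 9, 10, 11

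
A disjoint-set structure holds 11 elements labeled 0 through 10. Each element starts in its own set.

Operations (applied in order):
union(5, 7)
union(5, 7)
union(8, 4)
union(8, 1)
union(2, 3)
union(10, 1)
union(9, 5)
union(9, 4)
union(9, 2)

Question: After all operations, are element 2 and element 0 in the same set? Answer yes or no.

Answer: no

Derivation:
Step 1: union(5, 7) -> merged; set of 5 now {5, 7}
Step 2: union(5, 7) -> already same set; set of 5 now {5, 7}
Step 3: union(8, 4) -> merged; set of 8 now {4, 8}
Step 4: union(8, 1) -> merged; set of 8 now {1, 4, 8}
Step 5: union(2, 3) -> merged; set of 2 now {2, 3}
Step 6: union(10, 1) -> merged; set of 10 now {1, 4, 8, 10}
Step 7: union(9, 5) -> merged; set of 9 now {5, 7, 9}
Step 8: union(9, 4) -> merged; set of 9 now {1, 4, 5, 7, 8, 9, 10}
Step 9: union(9, 2) -> merged; set of 9 now {1, 2, 3, 4, 5, 7, 8, 9, 10}
Set of 2: {1, 2, 3, 4, 5, 7, 8, 9, 10}; 0 is not a member.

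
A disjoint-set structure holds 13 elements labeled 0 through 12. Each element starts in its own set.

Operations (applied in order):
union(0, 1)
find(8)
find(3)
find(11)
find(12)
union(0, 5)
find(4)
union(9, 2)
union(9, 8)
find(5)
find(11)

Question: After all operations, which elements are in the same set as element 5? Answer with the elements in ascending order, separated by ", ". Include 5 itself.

Answer: 0, 1, 5

Derivation:
Step 1: union(0, 1) -> merged; set of 0 now {0, 1}
Step 2: find(8) -> no change; set of 8 is {8}
Step 3: find(3) -> no change; set of 3 is {3}
Step 4: find(11) -> no change; set of 11 is {11}
Step 5: find(12) -> no change; set of 12 is {12}
Step 6: union(0, 5) -> merged; set of 0 now {0, 1, 5}
Step 7: find(4) -> no change; set of 4 is {4}
Step 8: union(9, 2) -> merged; set of 9 now {2, 9}
Step 9: union(9, 8) -> merged; set of 9 now {2, 8, 9}
Step 10: find(5) -> no change; set of 5 is {0, 1, 5}
Step 11: find(11) -> no change; set of 11 is {11}
Component of 5: {0, 1, 5}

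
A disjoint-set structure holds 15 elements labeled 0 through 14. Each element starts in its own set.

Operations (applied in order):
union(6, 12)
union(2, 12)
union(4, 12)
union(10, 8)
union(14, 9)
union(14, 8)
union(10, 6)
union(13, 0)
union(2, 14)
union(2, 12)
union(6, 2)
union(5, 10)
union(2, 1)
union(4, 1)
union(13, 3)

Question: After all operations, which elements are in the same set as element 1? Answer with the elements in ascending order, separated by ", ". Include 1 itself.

Answer: 1, 2, 4, 5, 6, 8, 9, 10, 12, 14

Derivation:
Step 1: union(6, 12) -> merged; set of 6 now {6, 12}
Step 2: union(2, 12) -> merged; set of 2 now {2, 6, 12}
Step 3: union(4, 12) -> merged; set of 4 now {2, 4, 6, 12}
Step 4: union(10, 8) -> merged; set of 10 now {8, 10}
Step 5: union(14, 9) -> merged; set of 14 now {9, 14}
Step 6: union(14, 8) -> merged; set of 14 now {8, 9, 10, 14}
Step 7: union(10, 6) -> merged; set of 10 now {2, 4, 6, 8, 9, 10, 12, 14}
Step 8: union(13, 0) -> merged; set of 13 now {0, 13}
Step 9: union(2, 14) -> already same set; set of 2 now {2, 4, 6, 8, 9, 10, 12, 14}
Step 10: union(2, 12) -> already same set; set of 2 now {2, 4, 6, 8, 9, 10, 12, 14}
Step 11: union(6, 2) -> already same set; set of 6 now {2, 4, 6, 8, 9, 10, 12, 14}
Step 12: union(5, 10) -> merged; set of 5 now {2, 4, 5, 6, 8, 9, 10, 12, 14}
Step 13: union(2, 1) -> merged; set of 2 now {1, 2, 4, 5, 6, 8, 9, 10, 12, 14}
Step 14: union(4, 1) -> already same set; set of 4 now {1, 2, 4, 5, 6, 8, 9, 10, 12, 14}
Step 15: union(13, 3) -> merged; set of 13 now {0, 3, 13}
Component of 1: {1, 2, 4, 5, 6, 8, 9, 10, 12, 14}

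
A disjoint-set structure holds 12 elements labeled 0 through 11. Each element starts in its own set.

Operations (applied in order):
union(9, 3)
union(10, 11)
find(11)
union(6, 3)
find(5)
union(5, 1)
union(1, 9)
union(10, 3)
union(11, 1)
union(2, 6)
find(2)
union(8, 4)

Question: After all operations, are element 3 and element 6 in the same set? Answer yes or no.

Answer: yes

Derivation:
Step 1: union(9, 3) -> merged; set of 9 now {3, 9}
Step 2: union(10, 11) -> merged; set of 10 now {10, 11}
Step 3: find(11) -> no change; set of 11 is {10, 11}
Step 4: union(6, 3) -> merged; set of 6 now {3, 6, 9}
Step 5: find(5) -> no change; set of 5 is {5}
Step 6: union(5, 1) -> merged; set of 5 now {1, 5}
Step 7: union(1, 9) -> merged; set of 1 now {1, 3, 5, 6, 9}
Step 8: union(10, 3) -> merged; set of 10 now {1, 3, 5, 6, 9, 10, 11}
Step 9: union(11, 1) -> already same set; set of 11 now {1, 3, 5, 6, 9, 10, 11}
Step 10: union(2, 6) -> merged; set of 2 now {1, 2, 3, 5, 6, 9, 10, 11}
Step 11: find(2) -> no change; set of 2 is {1, 2, 3, 5, 6, 9, 10, 11}
Step 12: union(8, 4) -> merged; set of 8 now {4, 8}
Set of 3: {1, 2, 3, 5, 6, 9, 10, 11}; 6 is a member.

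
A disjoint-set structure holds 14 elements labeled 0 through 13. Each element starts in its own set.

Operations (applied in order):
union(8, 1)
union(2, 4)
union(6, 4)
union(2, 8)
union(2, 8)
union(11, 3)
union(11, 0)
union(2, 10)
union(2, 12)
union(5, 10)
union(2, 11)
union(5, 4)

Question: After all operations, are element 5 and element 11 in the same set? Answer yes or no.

Step 1: union(8, 1) -> merged; set of 8 now {1, 8}
Step 2: union(2, 4) -> merged; set of 2 now {2, 4}
Step 3: union(6, 4) -> merged; set of 6 now {2, 4, 6}
Step 4: union(2, 8) -> merged; set of 2 now {1, 2, 4, 6, 8}
Step 5: union(2, 8) -> already same set; set of 2 now {1, 2, 4, 6, 8}
Step 6: union(11, 3) -> merged; set of 11 now {3, 11}
Step 7: union(11, 0) -> merged; set of 11 now {0, 3, 11}
Step 8: union(2, 10) -> merged; set of 2 now {1, 2, 4, 6, 8, 10}
Step 9: union(2, 12) -> merged; set of 2 now {1, 2, 4, 6, 8, 10, 12}
Step 10: union(5, 10) -> merged; set of 5 now {1, 2, 4, 5, 6, 8, 10, 12}
Step 11: union(2, 11) -> merged; set of 2 now {0, 1, 2, 3, 4, 5, 6, 8, 10, 11, 12}
Step 12: union(5, 4) -> already same set; set of 5 now {0, 1, 2, 3, 4, 5, 6, 8, 10, 11, 12}
Set of 5: {0, 1, 2, 3, 4, 5, 6, 8, 10, 11, 12}; 11 is a member.

Answer: yes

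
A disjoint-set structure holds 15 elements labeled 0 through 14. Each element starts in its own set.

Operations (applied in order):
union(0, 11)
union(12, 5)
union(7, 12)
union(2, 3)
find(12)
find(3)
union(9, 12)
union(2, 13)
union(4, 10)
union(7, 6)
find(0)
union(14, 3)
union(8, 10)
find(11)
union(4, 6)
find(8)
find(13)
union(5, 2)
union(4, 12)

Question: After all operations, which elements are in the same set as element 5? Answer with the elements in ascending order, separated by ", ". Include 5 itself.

Answer: 2, 3, 4, 5, 6, 7, 8, 9, 10, 12, 13, 14

Derivation:
Step 1: union(0, 11) -> merged; set of 0 now {0, 11}
Step 2: union(12, 5) -> merged; set of 12 now {5, 12}
Step 3: union(7, 12) -> merged; set of 7 now {5, 7, 12}
Step 4: union(2, 3) -> merged; set of 2 now {2, 3}
Step 5: find(12) -> no change; set of 12 is {5, 7, 12}
Step 6: find(3) -> no change; set of 3 is {2, 3}
Step 7: union(9, 12) -> merged; set of 9 now {5, 7, 9, 12}
Step 8: union(2, 13) -> merged; set of 2 now {2, 3, 13}
Step 9: union(4, 10) -> merged; set of 4 now {4, 10}
Step 10: union(7, 6) -> merged; set of 7 now {5, 6, 7, 9, 12}
Step 11: find(0) -> no change; set of 0 is {0, 11}
Step 12: union(14, 3) -> merged; set of 14 now {2, 3, 13, 14}
Step 13: union(8, 10) -> merged; set of 8 now {4, 8, 10}
Step 14: find(11) -> no change; set of 11 is {0, 11}
Step 15: union(4, 6) -> merged; set of 4 now {4, 5, 6, 7, 8, 9, 10, 12}
Step 16: find(8) -> no change; set of 8 is {4, 5, 6, 7, 8, 9, 10, 12}
Step 17: find(13) -> no change; set of 13 is {2, 3, 13, 14}
Step 18: union(5, 2) -> merged; set of 5 now {2, 3, 4, 5, 6, 7, 8, 9, 10, 12, 13, 14}
Step 19: union(4, 12) -> already same set; set of 4 now {2, 3, 4, 5, 6, 7, 8, 9, 10, 12, 13, 14}
Component of 5: {2, 3, 4, 5, 6, 7, 8, 9, 10, 12, 13, 14}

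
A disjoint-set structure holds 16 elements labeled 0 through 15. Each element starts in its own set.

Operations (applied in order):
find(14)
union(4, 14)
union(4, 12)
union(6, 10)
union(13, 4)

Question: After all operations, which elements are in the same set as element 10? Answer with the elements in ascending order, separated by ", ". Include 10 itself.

Step 1: find(14) -> no change; set of 14 is {14}
Step 2: union(4, 14) -> merged; set of 4 now {4, 14}
Step 3: union(4, 12) -> merged; set of 4 now {4, 12, 14}
Step 4: union(6, 10) -> merged; set of 6 now {6, 10}
Step 5: union(13, 4) -> merged; set of 13 now {4, 12, 13, 14}
Component of 10: {6, 10}

Answer: 6, 10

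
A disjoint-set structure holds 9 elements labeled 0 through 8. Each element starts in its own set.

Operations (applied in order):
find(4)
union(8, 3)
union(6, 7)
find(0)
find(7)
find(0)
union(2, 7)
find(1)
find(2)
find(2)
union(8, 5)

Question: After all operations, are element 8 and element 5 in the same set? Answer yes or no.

Step 1: find(4) -> no change; set of 4 is {4}
Step 2: union(8, 3) -> merged; set of 8 now {3, 8}
Step 3: union(6, 7) -> merged; set of 6 now {6, 7}
Step 4: find(0) -> no change; set of 0 is {0}
Step 5: find(7) -> no change; set of 7 is {6, 7}
Step 6: find(0) -> no change; set of 0 is {0}
Step 7: union(2, 7) -> merged; set of 2 now {2, 6, 7}
Step 8: find(1) -> no change; set of 1 is {1}
Step 9: find(2) -> no change; set of 2 is {2, 6, 7}
Step 10: find(2) -> no change; set of 2 is {2, 6, 7}
Step 11: union(8, 5) -> merged; set of 8 now {3, 5, 8}
Set of 8: {3, 5, 8}; 5 is a member.

Answer: yes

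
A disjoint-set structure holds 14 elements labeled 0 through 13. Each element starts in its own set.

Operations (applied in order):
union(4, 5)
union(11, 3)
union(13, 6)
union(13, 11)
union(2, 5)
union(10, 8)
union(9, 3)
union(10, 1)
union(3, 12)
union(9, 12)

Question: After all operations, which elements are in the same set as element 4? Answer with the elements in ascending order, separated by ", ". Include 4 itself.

Answer: 2, 4, 5

Derivation:
Step 1: union(4, 5) -> merged; set of 4 now {4, 5}
Step 2: union(11, 3) -> merged; set of 11 now {3, 11}
Step 3: union(13, 6) -> merged; set of 13 now {6, 13}
Step 4: union(13, 11) -> merged; set of 13 now {3, 6, 11, 13}
Step 5: union(2, 5) -> merged; set of 2 now {2, 4, 5}
Step 6: union(10, 8) -> merged; set of 10 now {8, 10}
Step 7: union(9, 3) -> merged; set of 9 now {3, 6, 9, 11, 13}
Step 8: union(10, 1) -> merged; set of 10 now {1, 8, 10}
Step 9: union(3, 12) -> merged; set of 3 now {3, 6, 9, 11, 12, 13}
Step 10: union(9, 12) -> already same set; set of 9 now {3, 6, 9, 11, 12, 13}
Component of 4: {2, 4, 5}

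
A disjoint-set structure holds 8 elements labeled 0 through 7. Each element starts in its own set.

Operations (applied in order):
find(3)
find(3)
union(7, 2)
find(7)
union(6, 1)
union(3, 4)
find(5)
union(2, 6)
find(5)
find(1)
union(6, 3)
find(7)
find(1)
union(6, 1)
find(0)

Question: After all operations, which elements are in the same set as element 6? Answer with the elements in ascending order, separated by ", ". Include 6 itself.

Step 1: find(3) -> no change; set of 3 is {3}
Step 2: find(3) -> no change; set of 3 is {3}
Step 3: union(7, 2) -> merged; set of 7 now {2, 7}
Step 4: find(7) -> no change; set of 7 is {2, 7}
Step 5: union(6, 1) -> merged; set of 6 now {1, 6}
Step 6: union(3, 4) -> merged; set of 3 now {3, 4}
Step 7: find(5) -> no change; set of 5 is {5}
Step 8: union(2, 6) -> merged; set of 2 now {1, 2, 6, 7}
Step 9: find(5) -> no change; set of 5 is {5}
Step 10: find(1) -> no change; set of 1 is {1, 2, 6, 7}
Step 11: union(6, 3) -> merged; set of 6 now {1, 2, 3, 4, 6, 7}
Step 12: find(7) -> no change; set of 7 is {1, 2, 3, 4, 6, 7}
Step 13: find(1) -> no change; set of 1 is {1, 2, 3, 4, 6, 7}
Step 14: union(6, 1) -> already same set; set of 6 now {1, 2, 3, 4, 6, 7}
Step 15: find(0) -> no change; set of 0 is {0}
Component of 6: {1, 2, 3, 4, 6, 7}

Answer: 1, 2, 3, 4, 6, 7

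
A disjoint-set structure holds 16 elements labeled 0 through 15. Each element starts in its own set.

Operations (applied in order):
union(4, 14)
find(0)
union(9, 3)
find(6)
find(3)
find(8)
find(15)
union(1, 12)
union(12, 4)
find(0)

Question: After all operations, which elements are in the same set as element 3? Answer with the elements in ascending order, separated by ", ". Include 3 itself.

Step 1: union(4, 14) -> merged; set of 4 now {4, 14}
Step 2: find(0) -> no change; set of 0 is {0}
Step 3: union(9, 3) -> merged; set of 9 now {3, 9}
Step 4: find(6) -> no change; set of 6 is {6}
Step 5: find(3) -> no change; set of 3 is {3, 9}
Step 6: find(8) -> no change; set of 8 is {8}
Step 7: find(15) -> no change; set of 15 is {15}
Step 8: union(1, 12) -> merged; set of 1 now {1, 12}
Step 9: union(12, 4) -> merged; set of 12 now {1, 4, 12, 14}
Step 10: find(0) -> no change; set of 0 is {0}
Component of 3: {3, 9}

Answer: 3, 9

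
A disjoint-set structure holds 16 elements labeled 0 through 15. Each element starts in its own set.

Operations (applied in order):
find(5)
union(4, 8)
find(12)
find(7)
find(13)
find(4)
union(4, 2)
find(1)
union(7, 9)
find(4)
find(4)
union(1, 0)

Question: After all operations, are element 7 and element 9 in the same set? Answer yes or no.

Step 1: find(5) -> no change; set of 5 is {5}
Step 2: union(4, 8) -> merged; set of 4 now {4, 8}
Step 3: find(12) -> no change; set of 12 is {12}
Step 4: find(7) -> no change; set of 7 is {7}
Step 5: find(13) -> no change; set of 13 is {13}
Step 6: find(4) -> no change; set of 4 is {4, 8}
Step 7: union(4, 2) -> merged; set of 4 now {2, 4, 8}
Step 8: find(1) -> no change; set of 1 is {1}
Step 9: union(7, 9) -> merged; set of 7 now {7, 9}
Step 10: find(4) -> no change; set of 4 is {2, 4, 8}
Step 11: find(4) -> no change; set of 4 is {2, 4, 8}
Step 12: union(1, 0) -> merged; set of 1 now {0, 1}
Set of 7: {7, 9}; 9 is a member.

Answer: yes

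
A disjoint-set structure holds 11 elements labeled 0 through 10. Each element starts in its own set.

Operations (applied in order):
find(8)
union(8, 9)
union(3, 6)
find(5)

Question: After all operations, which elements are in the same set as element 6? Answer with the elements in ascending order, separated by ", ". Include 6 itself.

Step 1: find(8) -> no change; set of 8 is {8}
Step 2: union(8, 9) -> merged; set of 8 now {8, 9}
Step 3: union(3, 6) -> merged; set of 3 now {3, 6}
Step 4: find(5) -> no change; set of 5 is {5}
Component of 6: {3, 6}

Answer: 3, 6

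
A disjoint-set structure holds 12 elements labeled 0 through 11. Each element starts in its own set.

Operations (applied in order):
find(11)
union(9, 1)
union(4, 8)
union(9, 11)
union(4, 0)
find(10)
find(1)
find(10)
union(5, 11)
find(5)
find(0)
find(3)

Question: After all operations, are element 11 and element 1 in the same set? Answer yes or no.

Answer: yes

Derivation:
Step 1: find(11) -> no change; set of 11 is {11}
Step 2: union(9, 1) -> merged; set of 9 now {1, 9}
Step 3: union(4, 8) -> merged; set of 4 now {4, 8}
Step 4: union(9, 11) -> merged; set of 9 now {1, 9, 11}
Step 5: union(4, 0) -> merged; set of 4 now {0, 4, 8}
Step 6: find(10) -> no change; set of 10 is {10}
Step 7: find(1) -> no change; set of 1 is {1, 9, 11}
Step 8: find(10) -> no change; set of 10 is {10}
Step 9: union(5, 11) -> merged; set of 5 now {1, 5, 9, 11}
Step 10: find(5) -> no change; set of 5 is {1, 5, 9, 11}
Step 11: find(0) -> no change; set of 0 is {0, 4, 8}
Step 12: find(3) -> no change; set of 3 is {3}
Set of 11: {1, 5, 9, 11}; 1 is a member.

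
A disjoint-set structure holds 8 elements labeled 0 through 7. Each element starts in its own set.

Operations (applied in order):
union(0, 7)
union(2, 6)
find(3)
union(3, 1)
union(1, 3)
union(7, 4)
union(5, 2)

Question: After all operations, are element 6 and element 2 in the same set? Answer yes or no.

Answer: yes

Derivation:
Step 1: union(0, 7) -> merged; set of 0 now {0, 7}
Step 2: union(2, 6) -> merged; set of 2 now {2, 6}
Step 3: find(3) -> no change; set of 3 is {3}
Step 4: union(3, 1) -> merged; set of 3 now {1, 3}
Step 5: union(1, 3) -> already same set; set of 1 now {1, 3}
Step 6: union(7, 4) -> merged; set of 7 now {0, 4, 7}
Step 7: union(5, 2) -> merged; set of 5 now {2, 5, 6}
Set of 6: {2, 5, 6}; 2 is a member.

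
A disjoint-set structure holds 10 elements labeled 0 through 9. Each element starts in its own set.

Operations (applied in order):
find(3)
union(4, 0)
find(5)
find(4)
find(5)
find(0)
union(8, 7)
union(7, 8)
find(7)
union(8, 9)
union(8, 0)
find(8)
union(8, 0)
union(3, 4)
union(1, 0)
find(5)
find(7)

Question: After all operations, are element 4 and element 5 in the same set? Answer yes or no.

Step 1: find(3) -> no change; set of 3 is {3}
Step 2: union(4, 0) -> merged; set of 4 now {0, 4}
Step 3: find(5) -> no change; set of 5 is {5}
Step 4: find(4) -> no change; set of 4 is {0, 4}
Step 5: find(5) -> no change; set of 5 is {5}
Step 6: find(0) -> no change; set of 0 is {0, 4}
Step 7: union(8, 7) -> merged; set of 8 now {7, 8}
Step 8: union(7, 8) -> already same set; set of 7 now {7, 8}
Step 9: find(7) -> no change; set of 7 is {7, 8}
Step 10: union(8, 9) -> merged; set of 8 now {7, 8, 9}
Step 11: union(8, 0) -> merged; set of 8 now {0, 4, 7, 8, 9}
Step 12: find(8) -> no change; set of 8 is {0, 4, 7, 8, 9}
Step 13: union(8, 0) -> already same set; set of 8 now {0, 4, 7, 8, 9}
Step 14: union(3, 4) -> merged; set of 3 now {0, 3, 4, 7, 8, 9}
Step 15: union(1, 0) -> merged; set of 1 now {0, 1, 3, 4, 7, 8, 9}
Step 16: find(5) -> no change; set of 5 is {5}
Step 17: find(7) -> no change; set of 7 is {0, 1, 3, 4, 7, 8, 9}
Set of 4: {0, 1, 3, 4, 7, 8, 9}; 5 is not a member.

Answer: no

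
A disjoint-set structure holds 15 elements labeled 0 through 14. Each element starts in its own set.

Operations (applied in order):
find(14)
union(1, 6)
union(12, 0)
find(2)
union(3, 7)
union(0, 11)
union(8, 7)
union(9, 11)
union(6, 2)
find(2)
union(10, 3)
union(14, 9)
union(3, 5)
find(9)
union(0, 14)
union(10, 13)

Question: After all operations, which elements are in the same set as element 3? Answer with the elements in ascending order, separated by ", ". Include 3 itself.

Step 1: find(14) -> no change; set of 14 is {14}
Step 2: union(1, 6) -> merged; set of 1 now {1, 6}
Step 3: union(12, 0) -> merged; set of 12 now {0, 12}
Step 4: find(2) -> no change; set of 2 is {2}
Step 5: union(3, 7) -> merged; set of 3 now {3, 7}
Step 6: union(0, 11) -> merged; set of 0 now {0, 11, 12}
Step 7: union(8, 7) -> merged; set of 8 now {3, 7, 8}
Step 8: union(9, 11) -> merged; set of 9 now {0, 9, 11, 12}
Step 9: union(6, 2) -> merged; set of 6 now {1, 2, 6}
Step 10: find(2) -> no change; set of 2 is {1, 2, 6}
Step 11: union(10, 3) -> merged; set of 10 now {3, 7, 8, 10}
Step 12: union(14, 9) -> merged; set of 14 now {0, 9, 11, 12, 14}
Step 13: union(3, 5) -> merged; set of 3 now {3, 5, 7, 8, 10}
Step 14: find(9) -> no change; set of 9 is {0, 9, 11, 12, 14}
Step 15: union(0, 14) -> already same set; set of 0 now {0, 9, 11, 12, 14}
Step 16: union(10, 13) -> merged; set of 10 now {3, 5, 7, 8, 10, 13}
Component of 3: {3, 5, 7, 8, 10, 13}

Answer: 3, 5, 7, 8, 10, 13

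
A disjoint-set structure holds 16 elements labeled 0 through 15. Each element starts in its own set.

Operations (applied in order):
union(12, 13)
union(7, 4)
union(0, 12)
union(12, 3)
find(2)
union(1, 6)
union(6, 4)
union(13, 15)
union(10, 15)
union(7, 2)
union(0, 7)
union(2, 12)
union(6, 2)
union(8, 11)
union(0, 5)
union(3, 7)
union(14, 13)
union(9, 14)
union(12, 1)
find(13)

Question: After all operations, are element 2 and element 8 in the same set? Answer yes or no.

Step 1: union(12, 13) -> merged; set of 12 now {12, 13}
Step 2: union(7, 4) -> merged; set of 7 now {4, 7}
Step 3: union(0, 12) -> merged; set of 0 now {0, 12, 13}
Step 4: union(12, 3) -> merged; set of 12 now {0, 3, 12, 13}
Step 5: find(2) -> no change; set of 2 is {2}
Step 6: union(1, 6) -> merged; set of 1 now {1, 6}
Step 7: union(6, 4) -> merged; set of 6 now {1, 4, 6, 7}
Step 8: union(13, 15) -> merged; set of 13 now {0, 3, 12, 13, 15}
Step 9: union(10, 15) -> merged; set of 10 now {0, 3, 10, 12, 13, 15}
Step 10: union(7, 2) -> merged; set of 7 now {1, 2, 4, 6, 7}
Step 11: union(0, 7) -> merged; set of 0 now {0, 1, 2, 3, 4, 6, 7, 10, 12, 13, 15}
Step 12: union(2, 12) -> already same set; set of 2 now {0, 1, 2, 3, 4, 6, 7, 10, 12, 13, 15}
Step 13: union(6, 2) -> already same set; set of 6 now {0, 1, 2, 3, 4, 6, 7, 10, 12, 13, 15}
Step 14: union(8, 11) -> merged; set of 8 now {8, 11}
Step 15: union(0, 5) -> merged; set of 0 now {0, 1, 2, 3, 4, 5, 6, 7, 10, 12, 13, 15}
Step 16: union(3, 7) -> already same set; set of 3 now {0, 1, 2, 3, 4, 5, 6, 7, 10, 12, 13, 15}
Step 17: union(14, 13) -> merged; set of 14 now {0, 1, 2, 3, 4, 5, 6, 7, 10, 12, 13, 14, 15}
Step 18: union(9, 14) -> merged; set of 9 now {0, 1, 2, 3, 4, 5, 6, 7, 9, 10, 12, 13, 14, 15}
Step 19: union(12, 1) -> already same set; set of 12 now {0, 1, 2, 3, 4, 5, 6, 7, 9, 10, 12, 13, 14, 15}
Step 20: find(13) -> no change; set of 13 is {0, 1, 2, 3, 4, 5, 6, 7, 9, 10, 12, 13, 14, 15}
Set of 2: {0, 1, 2, 3, 4, 5, 6, 7, 9, 10, 12, 13, 14, 15}; 8 is not a member.

Answer: no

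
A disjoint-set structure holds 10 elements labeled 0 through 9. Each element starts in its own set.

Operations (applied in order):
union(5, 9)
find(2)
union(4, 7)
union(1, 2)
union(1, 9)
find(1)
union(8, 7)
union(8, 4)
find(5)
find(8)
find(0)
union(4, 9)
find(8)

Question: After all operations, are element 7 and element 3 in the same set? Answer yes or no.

Answer: no

Derivation:
Step 1: union(5, 9) -> merged; set of 5 now {5, 9}
Step 2: find(2) -> no change; set of 2 is {2}
Step 3: union(4, 7) -> merged; set of 4 now {4, 7}
Step 4: union(1, 2) -> merged; set of 1 now {1, 2}
Step 5: union(1, 9) -> merged; set of 1 now {1, 2, 5, 9}
Step 6: find(1) -> no change; set of 1 is {1, 2, 5, 9}
Step 7: union(8, 7) -> merged; set of 8 now {4, 7, 8}
Step 8: union(8, 4) -> already same set; set of 8 now {4, 7, 8}
Step 9: find(5) -> no change; set of 5 is {1, 2, 5, 9}
Step 10: find(8) -> no change; set of 8 is {4, 7, 8}
Step 11: find(0) -> no change; set of 0 is {0}
Step 12: union(4, 9) -> merged; set of 4 now {1, 2, 4, 5, 7, 8, 9}
Step 13: find(8) -> no change; set of 8 is {1, 2, 4, 5, 7, 8, 9}
Set of 7: {1, 2, 4, 5, 7, 8, 9}; 3 is not a member.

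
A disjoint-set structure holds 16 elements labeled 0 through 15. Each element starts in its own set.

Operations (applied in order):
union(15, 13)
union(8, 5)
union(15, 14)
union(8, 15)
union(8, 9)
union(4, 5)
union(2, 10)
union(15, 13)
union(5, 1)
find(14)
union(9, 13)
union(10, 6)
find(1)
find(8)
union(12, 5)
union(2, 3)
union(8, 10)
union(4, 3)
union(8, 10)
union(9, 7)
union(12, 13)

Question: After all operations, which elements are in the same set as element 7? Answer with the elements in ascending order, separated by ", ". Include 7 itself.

Answer: 1, 2, 3, 4, 5, 6, 7, 8, 9, 10, 12, 13, 14, 15

Derivation:
Step 1: union(15, 13) -> merged; set of 15 now {13, 15}
Step 2: union(8, 5) -> merged; set of 8 now {5, 8}
Step 3: union(15, 14) -> merged; set of 15 now {13, 14, 15}
Step 4: union(8, 15) -> merged; set of 8 now {5, 8, 13, 14, 15}
Step 5: union(8, 9) -> merged; set of 8 now {5, 8, 9, 13, 14, 15}
Step 6: union(4, 5) -> merged; set of 4 now {4, 5, 8, 9, 13, 14, 15}
Step 7: union(2, 10) -> merged; set of 2 now {2, 10}
Step 8: union(15, 13) -> already same set; set of 15 now {4, 5, 8, 9, 13, 14, 15}
Step 9: union(5, 1) -> merged; set of 5 now {1, 4, 5, 8, 9, 13, 14, 15}
Step 10: find(14) -> no change; set of 14 is {1, 4, 5, 8, 9, 13, 14, 15}
Step 11: union(9, 13) -> already same set; set of 9 now {1, 4, 5, 8, 9, 13, 14, 15}
Step 12: union(10, 6) -> merged; set of 10 now {2, 6, 10}
Step 13: find(1) -> no change; set of 1 is {1, 4, 5, 8, 9, 13, 14, 15}
Step 14: find(8) -> no change; set of 8 is {1, 4, 5, 8, 9, 13, 14, 15}
Step 15: union(12, 5) -> merged; set of 12 now {1, 4, 5, 8, 9, 12, 13, 14, 15}
Step 16: union(2, 3) -> merged; set of 2 now {2, 3, 6, 10}
Step 17: union(8, 10) -> merged; set of 8 now {1, 2, 3, 4, 5, 6, 8, 9, 10, 12, 13, 14, 15}
Step 18: union(4, 3) -> already same set; set of 4 now {1, 2, 3, 4, 5, 6, 8, 9, 10, 12, 13, 14, 15}
Step 19: union(8, 10) -> already same set; set of 8 now {1, 2, 3, 4, 5, 6, 8, 9, 10, 12, 13, 14, 15}
Step 20: union(9, 7) -> merged; set of 9 now {1, 2, 3, 4, 5, 6, 7, 8, 9, 10, 12, 13, 14, 15}
Step 21: union(12, 13) -> already same set; set of 12 now {1, 2, 3, 4, 5, 6, 7, 8, 9, 10, 12, 13, 14, 15}
Component of 7: {1, 2, 3, 4, 5, 6, 7, 8, 9, 10, 12, 13, 14, 15}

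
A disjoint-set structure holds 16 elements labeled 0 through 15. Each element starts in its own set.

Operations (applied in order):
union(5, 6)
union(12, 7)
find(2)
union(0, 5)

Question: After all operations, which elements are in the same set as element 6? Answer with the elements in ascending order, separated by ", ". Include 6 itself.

Answer: 0, 5, 6

Derivation:
Step 1: union(5, 6) -> merged; set of 5 now {5, 6}
Step 2: union(12, 7) -> merged; set of 12 now {7, 12}
Step 3: find(2) -> no change; set of 2 is {2}
Step 4: union(0, 5) -> merged; set of 0 now {0, 5, 6}
Component of 6: {0, 5, 6}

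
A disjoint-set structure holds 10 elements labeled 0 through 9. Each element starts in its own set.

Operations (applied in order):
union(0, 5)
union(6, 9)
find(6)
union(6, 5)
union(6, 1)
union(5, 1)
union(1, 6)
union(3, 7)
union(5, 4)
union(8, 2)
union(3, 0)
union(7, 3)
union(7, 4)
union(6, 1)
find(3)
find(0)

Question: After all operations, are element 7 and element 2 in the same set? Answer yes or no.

Step 1: union(0, 5) -> merged; set of 0 now {0, 5}
Step 2: union(6, 9) -> merged; set of 6 now {6, 9}
Step 3: find(6) -> no change; set of 6 is {6, 9}
Step 4: union(6, 5) -> merged; set of 6 now {0, 5, 6, 9}
Step 5: union(6, 1) -> merged; set of 6 now {0, 1, 5, 6, 9}
Step 6: union(5, 1) -> already same set; set of 5 now {0, 1, 5, 6, 9}
Step 7: union(1, 6) -> already same set; set of 1 now {0, 1, 5, 6, 9}
Step 8: union(3, 7) -> merged; set of 3 now {3, 7}
Step 9: union(5, 4) -> merged; set of 5 now {0, 1, 4, 5, 6, 9}
Step 10: union(8, 2) -> merged; set of 8 now {2, 8}
Step 11: union(3, 0) -> merged; set of 3 now {0, 1, 3, 4, 5, 6, 7, 9}
Step 12: union(7, 3) -> already same set; set of 7 now {0, 1, 3, 4, 5, 6, 7, 9}
Step 13: union(7, 4) -> already same set; set of 7 now {0, 1, 3, 4, 5, 6, 7, 9}
Step 14: union(6, 1) -> already same set; set of 6 now {0, 1, 3, 4, 5, 6, 7, 9}
Step 15: find(3) -> no change; set of 3 is {0, 1, 3, 4, 5, 6, 7, 9}
Step 16: find(0) -> no change; set of 0 is {0, 1, 3, 4, 5, 6, 7, 9}
Set of 7: {0, 1, 3, 4, 5, 6, 7, 9}; 2 is not a member.

Answer: no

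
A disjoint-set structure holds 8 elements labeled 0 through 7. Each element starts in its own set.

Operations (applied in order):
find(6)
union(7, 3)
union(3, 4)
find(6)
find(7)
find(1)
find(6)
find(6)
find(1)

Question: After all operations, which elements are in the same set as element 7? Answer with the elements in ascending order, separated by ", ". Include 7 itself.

Answer: 3, 4, 7

Derivation:
Step 1: find(6) -> no change; set of 6 is {6}
Step 2: union(7, 3) -> merged; set of 7 now {3, 7}
Step 3: union(3, 4) -> merged; set of 3 now {3, 4, 7}
Step 4: find(6) -> no change; set of 6 is {6}
Step 5: find(7) -> no change; set of 7 is {3, 4, 7}
Step 6: find(1) -> no change; set of 1 is {1}
Step 7: find(6) -> no change; set of 6 is {6}
Step 8: find(6) -> no change; set of 6 is {6}
Step 9: find(1) -> no change; set of 1 is {1}
Component of 7: {3, 4, 7}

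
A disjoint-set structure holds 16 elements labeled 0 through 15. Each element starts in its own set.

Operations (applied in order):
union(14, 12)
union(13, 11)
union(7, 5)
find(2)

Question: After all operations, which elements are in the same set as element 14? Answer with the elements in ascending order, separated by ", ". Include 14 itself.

Answer: 12, 14

Derivation:
Step 1: union(14, 12) -> merged; set of 14 now {12, 14}
Step 2: union(13, 11) -> merged; set of 13 now {11, 13}
Step 3: union(7, 5) -> merged; set of 7 now {5, 7}
Step 4: find(2) -> no change; set of 2 is {2}
Component of 14: {12, 14}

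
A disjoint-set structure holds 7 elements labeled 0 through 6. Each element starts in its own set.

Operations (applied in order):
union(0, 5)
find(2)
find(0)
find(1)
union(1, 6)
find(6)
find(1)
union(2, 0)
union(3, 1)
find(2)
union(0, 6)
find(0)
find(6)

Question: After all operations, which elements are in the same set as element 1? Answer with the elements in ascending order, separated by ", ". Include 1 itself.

Step 1: union(0, 5) -> merged; set of 0 now {0, 5}
Step 2: find(2) -> no change; set of 2 is {2}
Step 3: find(0) -> no change; set of 0 is {0, 5}
Step 4: find(1) -> no change; set of 1 is {1}
Step 5: union(1, 6) -> merged; set of 1 now {1, 6}
Step 6: find(6) -> no change; set of 6 is {1, 6}
Step 7: find(1) -> no change; set of 1 is {1, 6}
Step 8: union(2, 0) -> merged; set of 2 now {0, 2, 5}
Step 9: union(3, 1) -> merged; set of 3 now {1, 3, 6}
Step 10: find(2) -> no change; set of 2 is {0, 2, 5}
Step 11: union(0, 6) -> merged; set of 0 now {0, 1, 2, 3, 5, 6}
Step 12: find(0) -> no change; set of 0 is {0, 1, 2, 3, 5, 6}
Step 13: find(6) -> no change; set of 6 is {0, 1, 2, 3, 5, 6}
Component of 1: {0, 1, 2, 3, 5, 6}

Answer: 0, 1, 2, 3, 5, 6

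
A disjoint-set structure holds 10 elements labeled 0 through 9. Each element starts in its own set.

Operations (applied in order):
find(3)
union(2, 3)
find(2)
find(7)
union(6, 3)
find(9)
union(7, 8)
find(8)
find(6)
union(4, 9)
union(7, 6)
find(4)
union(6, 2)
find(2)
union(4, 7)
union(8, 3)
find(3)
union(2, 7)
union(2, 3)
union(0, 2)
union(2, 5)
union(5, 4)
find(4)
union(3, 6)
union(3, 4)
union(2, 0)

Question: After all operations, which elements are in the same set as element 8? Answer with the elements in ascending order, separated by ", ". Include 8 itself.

Step 1: find(3) -> no change; set of 3 is {3}
Step 2: union(2, 3) -> merged; set of 2 now {2, 3}
Step 3: find(2) -> no change; set of 2 is {2, 3}
Step 4: find(7) -> no change; set of 7 is {7}
Step 5: union(6, 3) -> merged; set of 6 now {2, 3, 6}
Step 6: find(9) -> no change; set of 9 is {9}
Step 7: union(7, 8) -> merged; set of 7 now {7, 8}
Step 8: find(8) -> no change; set of 8 is {7, 8}
Step 9: find(6) -> no change; set of 6 is {2, 3, 6}
Step 10: union(4, 9) -> merged; set of 4 now {4, 9}
Step 11: union(7, 6) -> merged; set of 7 now {2, 3, 6, 7, 8}
Step 12: find(4) -> no change; set of 4 is {4, 9}
Step 13: union(6, 2) -> already same set; set of 6 now {2, 3, 6, 7, 8}
Step 14: find(2) -> no change; set of 2 is {2, 3, 6, 7, 8}
Step 15: union(4, 7) -> merged; set of 4 now {2, 3, 4, 6, 7, 8, 9}
Step 16: union(8, 3) -> already same set; set of 8 now {2, 3, 4, 6, 7, 8, 9}
Step 17: find(3) -> no change; set of 3 is {2, 3, 4, 6, 7, 8, 9}
Step 18: union(2, 7) -> already same set; set of 2 now {2, 3, 4, 6, 7, 8, 9}
Step 19: union(2, 3) -> already same set; set of 2 now {2, 3, 4, 6, 7, 8, 9}
Step 20: union(0, 2) -> merged; set of 0 now {0, 2, 3, 4, 6, 7, 8, 9}
Step 21: union(2, 5) -> merged; set of 2 now {0, 2, 3, 4, 5, 6, 7, 8, 9}
Step 22: union(5, 4) -> already same set; set of 5 now {0, 2, 3, 4, 5, 6, 7, 8, 9}
Step 23: find(4) -> no change; set of 4 is {0, 2, 3, 4, 5, 6, 7, 8, 9}
Step 24: union(3, 6) -> already same set; set of 3 now {0, 2, 3, 4, 5, 6, 7, 8, 9}
Step 25: union(3, 4) -> already same set; set of 3 now {0, 2, 3, 4, 5, 6, 7, 8, 9}
Step 26: union(2, 0) -> already same set; set of 2 now {0, 2, 3, 4, 5, 6, 7, 8, 9}
Component of 8: {0, 2, 3, 4, 5, 6, 7, 8, 9}

Answer: 0, 2, 3, 4, 5, 6, 7, 8, 9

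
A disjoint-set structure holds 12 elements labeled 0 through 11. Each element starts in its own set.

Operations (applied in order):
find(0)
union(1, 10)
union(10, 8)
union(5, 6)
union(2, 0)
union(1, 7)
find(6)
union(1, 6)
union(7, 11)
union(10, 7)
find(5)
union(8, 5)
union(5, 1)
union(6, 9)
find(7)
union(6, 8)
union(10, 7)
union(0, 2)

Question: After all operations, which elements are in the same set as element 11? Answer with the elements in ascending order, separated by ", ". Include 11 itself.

Step 1: find(0) -> no change; set of 0 is {0}
Step 2: union(1, 10) -> merged; set of 1 now {1, 10}
Step 3: union(10, 8) -> merged; set of 10 now {1, 8, 10}
Step 4: union(5, 6) -> merged; set of 5 now {5, 6}
Step 5: union(2, 0) -> merged; set of 2 now {0, 2}
Step 6: union(1, 7) -> merged; set of 1 now {1, 7, 8, 10}
Step 7: find(6) -> no change; set of 6 is {5, 6}
Step 8: union(1, 6) -> merged; set of 1 now {1, 5, 6, 7, 8, 10}
Step 9: union(7, 11) -> merged; set of 7 now {1, 5, 6, 7, 8, 10, 11}
Step 10: union(10, 7) -> already same set; set of 10 now {1, 5, 6, 7, 8, 10, 11}
Step 11: find(5) -> no change; set of 5 is {1, 5, 6, 7, 8, 10, 11}
Step 12: union(8, 5) -> already same set; set of 8 now {1, 5, 6, 7, 8, 10, 11}
Step 13: union(5, 1) -> already same set; set of 5 now {1, 5, 6, 7, 8, 10, 11}
Step 14: union(6, 9) -> merged; set of 6 now {1, 5, 6, 7, 8, 9, 10, 11}
Step 15: find(7) -> no change; set of 7 is {1, 5, 6, 7, 8, 9, 10, 11}
Step 16: union(6, 8) -> already same set; set of 6 now {1, 5, 6, 7, 8, 9, 10, 11}
Step 17: union(10, 7) -> already same set; set of 10 now {1, 5, 6, 7, 8, 9, 10, 11}
Step 18: union(0, 2) -> already same set; set of 0 now {0, 2}
Component of 11: {1, 5, 6, 7, 8, 9, 10, 11}

Answer: 1, 5, 6, 7, 8, 9, 10, 11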